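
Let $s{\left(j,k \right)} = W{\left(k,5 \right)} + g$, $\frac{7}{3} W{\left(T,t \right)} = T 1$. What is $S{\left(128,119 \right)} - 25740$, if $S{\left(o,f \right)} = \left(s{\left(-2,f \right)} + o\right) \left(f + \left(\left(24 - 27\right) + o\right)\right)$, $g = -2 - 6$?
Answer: $15984$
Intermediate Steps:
$W{\left(T,t \right)} = \frac{3 T}{7}$ ($W{\left(T,t \right)} = \frac{3 T 1}{7} = \frac{3 T}{7}$)
$g = -8$ ($g = -2 - 6 = -8$)
$s{\left(j,k \right)} = -8 + \frac{3 k}{7}$ ($s{\left(j,k \right)} = \frac{3 k}{7} - 8 = -8 + \frac{3 k}{7}$)
$S{\left(o,f \right)} = \left(-8 + o + \frac{3 f}{7}\right) \left(-3 + f + o\right)$ ($S{\left(o,f \right)} = \left(\left(-8 + \frac{3 f}{7}\right) + o\right) \left(f + \left(\left(24 - 27\right) + o\right)\right) = \left(-8 + o + \frac{3 f}{7}\right) \left(f + \left(-3 + o\right)\right) = \left(-8 + o + \frac{3 f}{7}\right) \left(-3 + f + o\right)$)
$S{\left(128,119 \right)} - 25740 = \left(24 + 128^{2} - 1408 - 1105 + \frac{3 \cdot 119^{2}}{7} + \frac{10}{7} \cdot 119 \cdot 128\right) - 25740 = \left(24 + 16384 - 1408 - 1105 + \frac{3}{7} \cdot 14161 + 21760\right) - 25740 = \left(24 + 16384 - 1408 - 1105 + 6069 + 21760\right) - 25740 = 41724 - 25740 = 15984$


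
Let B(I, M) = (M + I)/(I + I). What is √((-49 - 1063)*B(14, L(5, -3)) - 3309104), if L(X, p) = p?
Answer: I*√162167502/7 ≈ 1819.2*I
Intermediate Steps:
B(I, M) = (I + M)/(2*I) (B(I, M) = (I + M)/((2*I)) = (I + M)*(1/(2*I)) = (I + M)/(2*I))
√((-49 - 1063)*B(14, L(5, -3)) - 3309104) = √((-49 - 1063)*((½)*(14 - 3)/14) - 3309104) = √(-556*11/14 - 3309104) = √(-1112*11/28 - 3309104) = √(-3058/7 - 3309104) = √(-23166786/7) = I*√162167502/7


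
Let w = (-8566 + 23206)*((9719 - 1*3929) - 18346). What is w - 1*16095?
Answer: -183835935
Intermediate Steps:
w = -183819840 (w = 14640*((9719 - 3929) - 18346) = 14640*(5790 - 18346) = 14640*(-12556) = -183819840)
w - 1*16095 = -183819840 - 1*16095 = -183819840 - 16095 = -183835935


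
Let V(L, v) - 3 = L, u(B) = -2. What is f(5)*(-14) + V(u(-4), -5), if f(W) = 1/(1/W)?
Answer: -69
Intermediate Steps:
V(L, v) = 3 + L
f(W) = W (f(W) = 1/(1/W) = W)
f(5)*(-14) + V(u(-4), -5) = 5*(-14) + (3 - 2) = -70 + 1 = -69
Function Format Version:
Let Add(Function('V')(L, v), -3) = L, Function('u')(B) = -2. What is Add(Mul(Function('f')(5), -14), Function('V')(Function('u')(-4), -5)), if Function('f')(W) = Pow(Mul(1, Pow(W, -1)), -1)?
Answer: -69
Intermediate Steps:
Function('V')(L, v) = Add(3, L)
Function('f')(W) = W (Function('f')(W) = Pow(Pow(W, -1), -1) = W)
Add(Mul(Function('f')(5), -14), Function('V')(Function('u')(-4), -5)) = Add(Mul(5, -14), Add(3, -2)) = Add(-70, 1) = -69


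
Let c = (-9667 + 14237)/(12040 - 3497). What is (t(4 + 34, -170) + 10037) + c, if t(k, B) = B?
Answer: 84298351/8543 ≈ 9867.5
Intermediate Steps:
c = 4570/8543 ≈ 0.53494
(t(4 + 34, -170) + 10037) + c = (-170 + 10037) + 4570/8543 = 9867 + 4570/8543 = 84298351/8543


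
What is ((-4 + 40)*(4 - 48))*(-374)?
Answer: 592416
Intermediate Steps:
((-4 + 40)*(4 - 48))*(-374) = (36*(-44))*(-374) = -1584*(-374) = 592416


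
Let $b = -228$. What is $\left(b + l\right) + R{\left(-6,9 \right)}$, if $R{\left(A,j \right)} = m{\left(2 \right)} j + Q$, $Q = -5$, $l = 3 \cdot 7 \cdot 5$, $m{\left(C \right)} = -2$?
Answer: $-146$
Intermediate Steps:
$l = 105$ ($l = 21 \cdot 5 = 105$)
$R{\left(A,j \right)} = -5 - 2 j$ ($R{\left(A,j \right)} = - 2 j - 5 = -5 - 2 j$)
$\left(b + l\right) + R{\left(-6,9 \right)} = \left(-228 + 105\right) - 23 = -123 - 23 = -146$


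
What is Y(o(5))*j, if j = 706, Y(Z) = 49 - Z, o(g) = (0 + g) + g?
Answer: 27534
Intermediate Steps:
o(g) = 2*g (o(g) = g + g = 2*g)
Y(o(5))*j = (49 - 2*5)*706 = (49 - 1*10)*706 = (49 - 10)*706 = 39*706 = 27534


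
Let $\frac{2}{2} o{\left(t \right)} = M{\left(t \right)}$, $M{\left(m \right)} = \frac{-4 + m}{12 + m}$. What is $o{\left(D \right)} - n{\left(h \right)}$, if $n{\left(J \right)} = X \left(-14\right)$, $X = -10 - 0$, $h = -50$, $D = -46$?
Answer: $- \frac{2355}{17} \approx -138.53$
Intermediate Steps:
$M{\left(m \right)} = \frac{-4 + m}{12 + m}$
$o{\left(t \right)} = \frac{-4 + t}{12 + t}$
$X = -10$ ($X = -10 + 0 = -10$)
$n{\left(J \right)} = 140$ ($n{\left(J \right)} = \left(-10\right) \left(-14\right) = 140$)
$o{\left(D \right)} - n{\left(h \right)} = \frac{-4 - 46}{12 - 46} - 140 = \frac{1}{-34} \left(-50\right) - 140 = \left(- \frac{1}{34}\right) \left(-50\right) - 140 = \frac{25}{17} - 140 = - \frac{2355}{17}$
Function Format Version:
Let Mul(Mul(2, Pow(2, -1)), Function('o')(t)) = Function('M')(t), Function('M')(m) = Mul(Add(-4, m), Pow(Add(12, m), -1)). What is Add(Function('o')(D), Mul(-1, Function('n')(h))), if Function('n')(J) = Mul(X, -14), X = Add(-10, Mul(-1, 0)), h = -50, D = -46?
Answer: Rational(-2355, 17) ≈ -138.53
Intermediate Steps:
Function('M')(m) = Mul(Pow(Add(12, m), -1), Add(-4, m))
Function('o')(t) = Mul(Pow(Add(12, t), -1), Add(-4, t))
X = -10 (X = Add(-10, 0) = -10)
Function('n')(J) = 140 (Function('n')(J) = Mul(-10, -14) = 140)
Add(Function('o')(D), Mul(-1, Function('n')(h))) = Add(Mul(Pow(Add(12, -46), -1), Add(-4, -46)), Mul(-1, 140)) = Add(Mul(Pow(-34, -1), -50), -140) = Add(Mul(Rational(-1, 34), -50), -140) = Add(Rational(25, 17), -140) = Rational(-2355, 17)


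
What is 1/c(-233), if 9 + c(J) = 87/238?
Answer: -238/2055 ≈ -0.11582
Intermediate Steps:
c(J) = -2055/238 (c(J) = -9 + 87/238 = -2055/238)
1/c(-233) = 1/(-2055/238) = -238/2055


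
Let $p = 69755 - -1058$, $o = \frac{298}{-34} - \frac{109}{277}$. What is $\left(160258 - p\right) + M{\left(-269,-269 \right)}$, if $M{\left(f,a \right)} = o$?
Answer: $\frac{421153379}{4709} \approx 89436.0$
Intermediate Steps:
$o = - \frac{43126}{4709}$ ($o = 298 \left(- \frac{1}{34}\right) - \frac{109}{277} = - \frac{149}{17} - \frac{109}{277} = - \frac{43126}{4709} \approx -9.1582$)
$p = 70813$ ($p = 69755 + 1058 = 70813$)
$M{\left(f,a \right)} = - \frac{43126}{4709}$
$\left(160258 - p\right) + M{\left(-269,-269 \right)} = \left(160258 - 70813\right) - \frac{43126}{4709} = 89445 - \frac{43126}{4709} = \frac{421153379}{4709}$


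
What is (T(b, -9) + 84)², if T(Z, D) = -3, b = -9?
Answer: 6561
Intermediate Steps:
(T(b, -9) + 84)² = (-3 + 84)² = 81² = 6561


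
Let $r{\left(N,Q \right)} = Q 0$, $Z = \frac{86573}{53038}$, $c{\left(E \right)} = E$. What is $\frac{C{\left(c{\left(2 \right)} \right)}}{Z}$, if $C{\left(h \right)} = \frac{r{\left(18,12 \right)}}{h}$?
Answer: $0$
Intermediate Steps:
$Z = \frac{86573}{53038}$ ($Z = 86573 \cdot \frac{1}{53038} = \frac{86573}{53038} \approx 1.6323$)
$r{\left(N,Q \right)} = 0$
$C{\left(h \right)} = 0$ ($C{\left(h \right)} = \frac{0}{h} = 0$)
$\frac{C{\left(c{\left(2 \right)} \right)}}{Z} = \frac{0}{\frac{86573}{53038}} = 0 \cdot \frac{53038}{86573} = 0$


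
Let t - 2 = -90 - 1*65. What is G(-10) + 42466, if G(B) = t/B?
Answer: 424813/10 ≈ 42481.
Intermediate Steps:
t = -153 (t = 2 + (-90 - 1*65) = 2 + (-90 - 65) = 2 - 155 = -153)
G(B) = -153/B
G(-10) + 42466 = -153/(-10) + 42466 = -153*(-⅒) + 42466 = 153/10 + 42466 = 424813/10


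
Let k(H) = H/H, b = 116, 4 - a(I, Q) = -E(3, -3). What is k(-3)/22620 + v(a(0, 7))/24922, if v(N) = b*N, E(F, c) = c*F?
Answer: -6547339/281867820 ≈ -0.023228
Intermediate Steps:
E(F, c) = F*c
a(I, Q) = -5 (a(I, Q) = 4 - (-1)*3*(-3) = 4 - (-1)*(-9) = 4 - 1*9 = 4 - 9 = -5)
k(H) = 1
v(N) = 116*N
k(-3)/22620 + v(a(0, 7))/24922 = 1/22620 + (116*(-5))/24922 = 1*(1/22620) - 580*1/24922 = 1/22620 - 290/12461 = -6547339/281867820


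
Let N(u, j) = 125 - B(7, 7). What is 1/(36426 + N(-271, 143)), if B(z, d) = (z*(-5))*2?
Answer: 1/36621 ≈ 2.7307e-5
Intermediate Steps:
B(z, d) = -10*z (B(z, d) = -5*z*2 = -10*z)
N(u, j) = 195 (N(u, j) = 125 - (-10)*7 = 125 - 1*(-70) = 125 + 70 = 195)
1/(36426 + N(-271, 143)) = 1/(36426 + 195) = 1/36621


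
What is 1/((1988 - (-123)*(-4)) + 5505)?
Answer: 1/7001 ≈ 0.00014284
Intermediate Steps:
1/((1988 - (-123)*(-4)) + 5505) = 1/((1988 - 1*492) + 5505) = 1/((1988 - 492) + 5505) = 1/(1496 + 5505) = 1/7001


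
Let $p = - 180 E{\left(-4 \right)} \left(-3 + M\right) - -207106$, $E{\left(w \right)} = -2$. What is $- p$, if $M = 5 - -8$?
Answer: $-210706$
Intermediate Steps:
$M = 13$ ($M = 5 + 8 = 13$)
$p = 210706$ ($p = - 180 \left(- 2 \left(-3 + 13\right)\right) - -207106 = - 180 \left(\left(-2\right) 10\right) + 207106 = \left(-180\right) \left(-20\right) + 207106 = 3600 + 207106 = 210706$)
$- p = \left(-1\right) 210706 = -210706$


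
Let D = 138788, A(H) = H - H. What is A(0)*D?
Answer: 0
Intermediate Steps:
A(H) = 0
A(0)*D = 0*138788 = 0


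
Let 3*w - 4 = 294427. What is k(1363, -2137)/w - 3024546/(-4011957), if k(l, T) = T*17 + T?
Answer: 142516096480/393748170489 ≈ 0.36195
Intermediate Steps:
w = 294431/3 (w = 4/3 + (⅓)*294427 = 4/3 + 294427/3 = 294431/3 ≈ 98144.)
k(l, T) = 18*T (k(l, T) = 17*T + T = 18*T)
k(1363, -2137)/w - 3024546/(-4011957) = (18*(-2137))/(294431/3) - 3024546/(-4011957) = -38466*3/294431 - 3024546*(-1/4011957) = -115398/294431 + 1008182/1337319 = 142516096480/393748170489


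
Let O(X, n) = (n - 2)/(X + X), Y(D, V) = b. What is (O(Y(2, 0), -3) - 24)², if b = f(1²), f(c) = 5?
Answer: 2401/4 ≈ 600.25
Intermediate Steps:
b = 5
Y(D, V) = 5
O(X, n) = (-2 + n)/(2*X) (O(X, n) = (-2 + n)/((2*X)) = (-2 + n)*(1/(2*X)) = (-2 + n)/(2*X))
(O(Y(2, 0), -3) - 24)² = ((½)*(-2 - 3)/5 - 24)² = ((½)*(⅕)*(-5) - 24)² = (-½ - 24)² = (-49/2)² = 2401/4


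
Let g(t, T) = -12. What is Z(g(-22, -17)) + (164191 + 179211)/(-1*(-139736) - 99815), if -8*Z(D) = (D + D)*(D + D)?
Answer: -2530910/39921 ≈ -63.398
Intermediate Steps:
Z(D) = -D²/2 (Z(D) = -(D + D)*(D + D)/8 = -2*D*2*D/8 = -D²/2)
Z(g(-22, -17)) + (164191 + 179211)/(-1*(-139736) - 99815) = -½*(-12)² + (164191 + 179211)/(-1*(-139736) - 99815) = -½*144 + 343402/(139736 - 99815) = -72 + 343402/39921 = -2530910/39921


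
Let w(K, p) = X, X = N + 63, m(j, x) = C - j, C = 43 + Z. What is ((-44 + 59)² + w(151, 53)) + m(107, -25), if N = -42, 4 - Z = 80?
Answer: 106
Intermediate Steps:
Z = -76 (Z = 4 - 1*80 = 4 - 80 = -76)
C = -33 (C = 43 - 76 = -33)
m(j, x) = -33 - j
X = 21 (X = -42 + 63 = 21)
w(K, p) = 21
((-44 + 59)² + w(151, 53)) + m(107, -25) = ((-44 + 59)² + 21) + (-33 - 1*107) = (15² + 21) + (-33 - 107) = (225 + 21) - 140 = 246 - 140 = 106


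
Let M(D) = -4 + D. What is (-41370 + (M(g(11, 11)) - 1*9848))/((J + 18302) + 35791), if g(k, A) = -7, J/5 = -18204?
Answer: 51229/36927 ≈ 1.3873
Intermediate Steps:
J = -91020 (J = 5*(-18204) = -91020)
(-41370 + (M(g(11, 11)) - 1*9848))/((J + 18302) + 35791) = (-41370 + ((-4 - 7) - 1*9848))/((-91020 + 18302) + 35791) = (-41370 + (-11 - 9848))/(-72718 + 35791) = (-41370 - 9859)/(-36927) = -51229*(-1/36927) = 51229/36927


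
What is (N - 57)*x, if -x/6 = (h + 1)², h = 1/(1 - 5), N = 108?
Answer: -1377/8 ≈ -172.13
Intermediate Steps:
h = -¼ (h = 1/(-4) = -¼ ≈ -0.25000)
x = -27/8 (x = -6*(-¼ + 1)² = -6*(¾)² = -6*9/16 = -27/8 ≈ -3.3750)
(N - 57)*x = (108 - 57)*(-27/8) = 51*(-27/8) = -1377/8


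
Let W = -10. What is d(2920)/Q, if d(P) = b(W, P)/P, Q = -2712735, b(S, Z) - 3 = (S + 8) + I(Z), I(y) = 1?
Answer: -1/3960593100 ≈ -2.5249e-10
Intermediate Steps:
b(S, Z) = 12 + S (b(S, Z) = 3 + ((S + 8) + 1) = 3 + ((8 + S) + 1) = 3 + (9 + S) = 12 + S)
d(P) = 2/P (d(P) = (12 - 10)/P = 2/P)
d(2920)/Q = (2/2920)/(-2712735) = (2*(1/2920))*(-1/2712735) = (1/1460)*(-1/2712735) = -1/3960593100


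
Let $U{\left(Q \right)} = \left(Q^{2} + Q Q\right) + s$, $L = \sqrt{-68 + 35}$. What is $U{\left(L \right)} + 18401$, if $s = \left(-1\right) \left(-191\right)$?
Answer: $18526$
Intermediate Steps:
$L = i \sqrt{33}$ ($L = \sqrt{-33} = i \sqrt{33} \approx 5.7446 i$)
$s = 191$
$U{\left(Q \right)} = 191 + 2 Q^{2}$ ($U{\left(Q \right)} = \left(Q^{2} + Q Q\right) + 191 = \left(Q^{2} + Q^{2}\right) + 191 = 2 Q^{2} + 191 = 191 + 2 Q^{2}$)
$U{\left(L \right)} + 18401 = \left(191 + 2 \left(i \sqrt{33}\right)^{2}\right) + 18401 = \left(191 + 2 \left(-33\right)\right) + 18401 = \left(191 - 66\right) + 18401 = 125 + 18401 = 18526$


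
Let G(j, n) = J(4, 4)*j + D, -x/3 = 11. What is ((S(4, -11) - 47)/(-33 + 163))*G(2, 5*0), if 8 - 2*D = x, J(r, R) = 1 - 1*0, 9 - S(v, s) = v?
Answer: -189/26 ≈ -7.2692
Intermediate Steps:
S(v, s) = 9 - v
x = -33 (x = -3*11 = -33)
J(r, R) = 1 (J(r, R) = 1 + 0 = 1)
D = 41/2 (D = 4 - ½*(-33) = 4 + 33/2 = 41/2 ≈ 20.500)
G(j, n) = 41/2 + j (G(j, n) = 1*j + 41/2 = j + 41/2 = 41/2 + j)
((S(4, -11) - 47)/(-33 + 163))*G(2, 5*0) = (((9 - 1*4) - 47)/(-33 + 163))*(41/2 + 2) = (((9 - 4) - 47)/130)*(45/2) = ((5 - 47)*(1/130))*(45/2) = -42*1/130*(45/2) = -21/65*45/2 = -189/26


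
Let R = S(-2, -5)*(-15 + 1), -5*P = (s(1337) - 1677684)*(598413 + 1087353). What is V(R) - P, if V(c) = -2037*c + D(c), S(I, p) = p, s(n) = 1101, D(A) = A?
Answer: -2826327330178/5 ≈ -5.6527e+11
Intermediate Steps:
P = 2826326617578/5 (P = -(1101 - 1677684)*(598413 + 1087353)/5 = -(-1676583)*1685766/5 = -⅕*(-2826326617578) = 2826326617578/5 ≈ 5.6527e+11)
R = 70 (R = -5*(-15 + 1) = -5*(-14) = 70)
V(c) = -2036*c (V(c) = -2037*c + c = -2036*c)
V(R) - P = -2036*70 - 1*2826326617578/5 = -142520 - 2826326617578/5 = -2826327330178/5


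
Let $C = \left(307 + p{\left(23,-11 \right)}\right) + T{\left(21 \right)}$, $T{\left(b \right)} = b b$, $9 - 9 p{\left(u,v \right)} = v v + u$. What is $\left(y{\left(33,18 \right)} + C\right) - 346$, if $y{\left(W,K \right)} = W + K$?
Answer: $438$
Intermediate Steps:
$p{\left(u,v \right)} = 1 - \frac{u}{9} - \frac{v^{2}}{9}$ ($p{\left(u,v \right)} = 1 - \frac{v v + u}{9} = 1 - \frac{v^{2} + u}{9} = 1 - \frac{u + v^{2}}{9} = 1 - \left(\frac{u}{9} + \frac{v^{2}}{9}\right) = 1 - \frac{u}{9} - \frac{v^{2}}{9}$)
$y{\left(W,K \right)} = K + W$
$T{\left(b \right)} = b^{2}$
$C = 733$ ($C = \left(307 - \left(\frac{14}{9} + \frac{121}{9}\right)\right) + 21^{2} = \left(307 - 15\right) + 441 = 292 + 441 = 733$)
$\left(y{\left(33,18 \right)} + C\right) - 346 = \left(\left(18 + 33\right) + 733\right) - 346 = \left(51 + 733\right) - 346 = 784 - 346 = 438$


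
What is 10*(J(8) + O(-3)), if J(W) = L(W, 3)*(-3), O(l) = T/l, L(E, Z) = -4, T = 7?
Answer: 290/3 ≈ 96.667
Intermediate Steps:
O(l) = 7/l
J(W) = 12 (J(W) = -4*(-3) = 12)
10*(J(8) + O(-3)) = 10*(12 + 7/(-3)) = 10*(12 + 7*(-⅓)) = 10*(12 - 7/3) = 10*(29/3) = 290/3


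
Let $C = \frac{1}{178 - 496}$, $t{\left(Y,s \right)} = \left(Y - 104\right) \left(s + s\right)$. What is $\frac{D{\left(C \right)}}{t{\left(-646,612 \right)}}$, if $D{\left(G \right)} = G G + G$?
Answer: $\frac{317}{92831832000} \approx 3.4148 \cdot 10^{-9}$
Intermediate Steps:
$t{\left(Y,s \right)} = 2 s \left(-104 + Y\right)$ ($t{\left(Y,s \right)} = \left(-104 + Y\right) 2 s = 2 s \left(-104 + Y\right)$)
$C = - \frac{1}{318}$ ($C = \frac{1}{178 - 496} = \frac{1}{-318} = - \frac{1}{318} \approx -0.0031447$)
$D{\left(G \right)} = G + G^{2}$ ($D{\left(G \right)} = G^{2} + G = G + G^{2}$)
$\frac{D{\left(C \right)}}{t{\left(-646,612 \right)}} = \frac{\left(- \frac{1}{318}\right) \left(1 - \frac{1}{318}\right)}{2 \cdot 612 \left(-104 - 646\right)} = \frac{\left(- \frac{1}{318}\right) \frac{317}{318}}{2 \cdot 612 \left(-750\right)} = - \frac{317}{101124 \left(-918000\right)} = \left(- \frac{317}{101124}\right) \left(- \frac{1}{918000}\right) = \frac{317}{92831832000}$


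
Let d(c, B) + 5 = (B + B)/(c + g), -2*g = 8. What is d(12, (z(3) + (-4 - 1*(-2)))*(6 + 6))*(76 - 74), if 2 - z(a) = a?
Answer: -28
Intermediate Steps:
z(a) = 2 - a
g = -4 (g = -½*8 = -4)
d(c, B) = -5 + 2*B/(-4 + c) (d(c, B) = -5 + (B + B)/(c - 4) = -5 + (2*B)/(-4 + c) = -5 + 2*B/(-4 + c))
d(12, (z(3) + (-4 - 1*(-2)))*(6 + 6))*(76 - 74) = ((20 - 5*12 + 2*(((2 - 1*3) + (-4 - 1*(-2)))*(6 + 6)))/(-4 + 12))*(76 - 74) = ((20 - 60 + 2*(((2 - 3) + (-4 + 2))*12))/8)*2 = ((20 - 60 + 2*((-1 - 2)*12))/8)*2 = ((20 - 60 + 2*(-3*12))/8)*2 = ((20 - 60 + 2*(-36))/8)*2 = ((20 - 60 - 72)/8)*2 = ((⅛)*(-112))*2 = -14*2 = -28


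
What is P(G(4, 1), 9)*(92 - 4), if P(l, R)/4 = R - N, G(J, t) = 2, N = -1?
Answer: 3520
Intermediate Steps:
P(l, R) = 4 + 4*R (P(l, R) = 4*(R - 1*(-1)) = 4*(R + 1) = 4*(1 + R) = 4 + 4*R)
P(G(4, 1), 9)*(92 - 4) = (4 + 4*9)*(92 - 4) = (4 + 36)*88 = 40*88 = 3520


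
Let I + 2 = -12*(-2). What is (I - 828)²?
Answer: 649636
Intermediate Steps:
I = 22 (I = -2 - 12*(-2) = -2 + 24 = 22)
(I - 828)² = (22 - 828)² = (-806)² = 649636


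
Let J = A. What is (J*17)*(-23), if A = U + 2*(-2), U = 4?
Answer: 0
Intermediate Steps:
A = 0 (A = 4 + 2*(-2) = 4 - 4 = 0)
J = 0
(J*17)*(-23) = (0*17)*(-23) = 0*(-23) = 0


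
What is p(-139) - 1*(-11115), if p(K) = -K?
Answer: 11254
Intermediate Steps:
p(-139) - 1*(-11115) = -1*(-139) - 1*(-11115) = 139 + 11115 = 11254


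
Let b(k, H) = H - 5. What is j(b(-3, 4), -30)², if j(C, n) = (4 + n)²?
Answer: 456976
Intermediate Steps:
b(k, H) = -5 + H
j(b(-3, 4), -30)² = ((4 - 30)²)² = ((-26)²)² = 676² = 456976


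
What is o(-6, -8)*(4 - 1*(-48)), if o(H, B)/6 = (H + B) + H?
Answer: -6240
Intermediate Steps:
o(H, B) = 6*B + 12*H (o(H, B) = 6*((H + B) + H) = 6*((B + H) + H) = 6*(B + 2*H) = 6*B + 12*H)
o(-6, -8)*(4 - 1*(-48)) = (6*(-8) + 12*(-6))*(4 - 1*(-48)) = (-48 - 72)*(4 + 48) = -120*52 = -6240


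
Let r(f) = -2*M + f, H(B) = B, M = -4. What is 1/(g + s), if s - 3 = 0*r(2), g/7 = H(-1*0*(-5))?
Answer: 1/3 ≈ 0.33333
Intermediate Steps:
r(f) = 8 + f (r(f) = -2*(-4) + f = 8 + f)
g = 0 (g = 7*(-1*0*(-5)) = 7*(0*(-5)) = 7*0 = 0)
s = 3 (s = 3 + 0*(8 + 2) = 3 + 0*10 = 3 + 0 = 3)
1/(g + s) = 1/(0 + 3) = 1/3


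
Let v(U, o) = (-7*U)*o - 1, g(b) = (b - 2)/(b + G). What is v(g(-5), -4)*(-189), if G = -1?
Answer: -5985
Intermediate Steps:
g(b) = (-2 + b)/(-1 + b) (g(b) = (b - 2)/(b - 1) = (-2 + b)/(-1 + b))
v(U, o) = -1 - 7*U*o (v(U, o) = -7*U*o - 1 = -1 - 7*U*o)
v(g(-5), -4)*(-189) = (-1 - 7*(-2 - 5)/(-1 - 5)*(-4))*(-189) = (-1 - 7*-7/(-6)*(-4))*(-189) = (-1 - 7*(-⅙*(-7))*(-4))*(-189) = (-1 - 7*7/6*(-4))*(-189) = (-1 + 98/3)*(-189) = (95/3)*(-189) = -5985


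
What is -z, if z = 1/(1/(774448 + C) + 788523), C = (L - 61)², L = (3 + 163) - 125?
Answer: -774848/610985469505 ≈ -1.2682e-6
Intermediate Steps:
L = 41 (L = 166 - 125 = 41)
C = 400 (C = (41 - 61)² = (-20)² = 400)
z = 774848/610985469505 (z = 1/(1/(774448 + 400) + 788523) = 1/(1/774848 + 788523) = 1/(610985469505/774848) = 774848/610985469505 ≈ 1.2682e-6)
-z = -1*774848/610985469505 = -774848/610985469505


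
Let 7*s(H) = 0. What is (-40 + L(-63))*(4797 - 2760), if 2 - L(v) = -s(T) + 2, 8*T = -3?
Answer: -81480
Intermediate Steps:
T = -3/8 (T = (⅛)*(-3) = -3/8 ≈ -0.37500)
s(H) = 0 (s(H) = (⅐)*0 = 0)
L(v) = 0 (L(v) = 2 - (-1*0 + 2) = 2 - (0 + 2) = 2 - 1*2 = 2 - 2 = 0)
(-40 + L(-63))*(4797 - 2760) = (-40 + 0)*(4797 - 2760) = -40*2037 = -81480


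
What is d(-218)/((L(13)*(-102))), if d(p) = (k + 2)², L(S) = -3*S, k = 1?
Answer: 1/442 ≈ 0.0022624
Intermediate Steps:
d(p) = 9 (d(p) = (1 + 2)² = 3² = 9)
d(-218)/((L(13)*(-102))) = 9/((-3*13*(-102))) = 9/((-39*(-102))) = 9/3978 = 9*(1/3978) = 1/442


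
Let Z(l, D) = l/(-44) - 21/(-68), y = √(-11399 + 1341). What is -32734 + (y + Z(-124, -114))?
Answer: -24482693/748 + I*√10058 ≈ -32731.0 + 100.29*I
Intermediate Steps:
y = I*√10058 (y = √(-10058) = I*√10058 ≈ 100.29*I)
Z(l, D) = 21/68 - l/44 (Z(l, D) = l*(-1/44) - 21*(-1/68) = -l/44 + 21/68 = 21/68 - l/44)
-32734 + (y + Z(-124, -114)) = -32734 + (I*√10058 + (21/68 - 1/44*(-124))) = -32734 + (I*√10058 + (21/68 + 31/11)) = -32734 + (I*√10058 + 2339/748) = -32734 + (2339/748 + I*√10058) = -24482693/748 + I*√10058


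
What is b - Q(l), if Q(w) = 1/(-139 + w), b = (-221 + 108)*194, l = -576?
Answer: -15674229/715 ≈ -21922.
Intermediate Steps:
b = -21922 (b = -113*194 = -21922)
b - Q(l) = -21922 - 1/(-139 - 576) = -21922 - 1/(-715) = -21922 - 1*(-1/715) = -21922 + 1/715 = -15674229/715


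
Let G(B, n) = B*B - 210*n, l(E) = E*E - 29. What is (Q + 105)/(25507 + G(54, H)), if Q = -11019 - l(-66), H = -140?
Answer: -15241/57823 ≈ -0.26358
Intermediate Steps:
l(E) = -29 + E² (l(E) = E² - 29 = -29 + E²)
G(B, n) = B² - 210*n
Q = -15346 (Q = -11019 - (-29 + (-66)²) = -11019 - (-29 + 4356) = -11019 - 1*4327 = -11019 - 4327 = -15346)
(Q + 105)/(25507 + G(54, H)) = (-15346 + 105)/(25507 + (54² - 210*(-140))) = -15241/(25507 + (2916 + 29400)) = -15241/(25507 + 32316) = -15241/57823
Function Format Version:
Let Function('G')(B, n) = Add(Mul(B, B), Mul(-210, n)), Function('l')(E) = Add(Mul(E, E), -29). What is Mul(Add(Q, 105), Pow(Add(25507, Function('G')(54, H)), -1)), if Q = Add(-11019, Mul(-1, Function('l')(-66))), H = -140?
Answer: Rational(-15241, 57823) ≈ -0.26358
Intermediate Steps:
Function('l')(E) = Add(-29, Pow(E, 2)) (Function('l')(E) = Add(Pow(E, 2), -29) = Add(-29, Pow(E, 2)))
Function('G')(B, n) = Add(Pow(B, 2), Mul(-210, n))
Q = -15346 (Q = Add(-11019, Mul(-1, Add(-29, Pow(-66, 2)))) = Add(-11019, Mul(-1, Add(-29, 4356))) = Add(-11019, Mul(-1, 4327)) = Add(-11019, -4327) = -15346)
Mul(Add(Q, 105), Pow(Add(25507, Function('G')(54, H)), -1)) = Mul(Add(-15346, 105), Pow(Add(25507, Add(Pow(54, 2), Mul(-210, -140))), -1)) = Mul(-15241, Pow(Add(25507, Add(2916, 29400)), -1)) = Mul(-15241, Pow(Add(25507, 32316), -1)) = Mul(-15241, Pow(57823, -1)) = Mul(-15241, Rational(1, 57823)) = Rational(-15241, 57823)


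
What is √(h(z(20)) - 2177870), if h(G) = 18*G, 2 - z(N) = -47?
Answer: 2*I*√544247 ≈ 1475.5*I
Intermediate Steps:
z(N) = 49 (z(N) = 2 - 1*(-47) = 2 + 47 = 49)
√(h(z(20)) - 2177870) = √(18*49 - 2177870) = √(882 - 2177870) = √(-2176988) = 2*I*√544247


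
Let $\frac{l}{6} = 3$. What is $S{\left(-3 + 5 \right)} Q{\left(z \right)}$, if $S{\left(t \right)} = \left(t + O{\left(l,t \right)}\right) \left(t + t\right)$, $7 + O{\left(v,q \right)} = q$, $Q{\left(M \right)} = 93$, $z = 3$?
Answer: $-1116$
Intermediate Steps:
$l = 18$ ($l = 6 \cdot 3 = 18$)
$O{\left(v,q \right)} = -7 + q$
$S{\left(t \right)} = 2 t \left(-7 + 2 t\right)$ ($S{\left(t \right)} = \left(t + \left(-7 + t\right)\right) \left(t + t\right) = \left(-7 + 2 t\right) 2 t = 2 t \left(-7 + 2 t\right)$)
$S{\left(-3 + 5 \right)} Q{\left(z \right)} = 2 \left(-3 + 5\right) \left(-7 + 2 \left(-3 + 5\right)\right) 93 = 2 \cdot 2 \left(-7 + 2 \cdot 2\right) 93 = 2 \cdot 2 \left(-7 + 4\right) 93 = 2 \cdot 2 \left(-3\right) 93 = \left(-12\right) 93 = -1116$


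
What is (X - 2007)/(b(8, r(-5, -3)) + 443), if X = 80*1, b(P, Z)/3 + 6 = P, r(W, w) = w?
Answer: -1927/449 ≈ -4.2918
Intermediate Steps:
b(P, Z) = -18 + 3*P
X = 80
(X - 2007)/(b(8, r(-5, -3)) + 443) = (80 - 2007)/((-18 + 3*8) + 443) = -1927/((-18 + 24) + 443) = -1927/(6 + 443) = -1927/449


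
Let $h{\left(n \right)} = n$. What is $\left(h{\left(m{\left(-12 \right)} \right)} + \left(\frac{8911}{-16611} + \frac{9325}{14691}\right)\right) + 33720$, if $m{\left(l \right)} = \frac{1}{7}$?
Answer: $\frac{391848793597}{11620581} \approx 33720.0$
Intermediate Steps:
$m{\left(l \right)} = \frac{1}{7}$
$\left(h{\left(m{\left(-12 \right)} \right)} + \left(\frac{8911}{-16611} + \frac{9325}{14691}\right)\right) + 33720 = \left(\frac{1}{7} + \left(\frac{8911}{-16611} + \frac{9325}{14691}\right)\right) + 33720 = \left(\frac{1}{7} + \left(8911 \left(- \frac{1}{16611}\right) + 9325 \cdot \frac{1}{14691}\right)\right) + 33720 = \left(\frac{1}{7} + \left(- \frac{1273}{2373} + \frac{9325}{14691}\right)\right) + 33720 = \left(\frac{1}{7} + \frac{1142194}{11620581}\right) + 33720 = \frac{2802277}{11620581} + 33720 = \frac{391848793597}{11620581}$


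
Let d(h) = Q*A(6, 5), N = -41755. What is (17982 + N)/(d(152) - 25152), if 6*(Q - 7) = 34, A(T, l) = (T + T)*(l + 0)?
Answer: 23773/24392 ≈ 0.97462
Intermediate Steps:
A(T, l) = 2*T*l (A(T, l) = (2*T)*l = 2*T*l)
Q = 38/3 (Q = 7 + (1/6)*34 = 7 + 17/3 = 38/3 ≈ 12.667)
d(h) = 760 (d(h) = 38*(2*6*5)/3 = (38/3)*60 = 760)
(17982 + N)/(d(152) - 25152) = (17982 - 41755)/(760 - 25152) = -23773/(-24392) = -23773*(-1/24392) = 23773/24392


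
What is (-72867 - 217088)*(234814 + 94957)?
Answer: -95618750305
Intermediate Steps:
(-72867 - 217088)*(234814 + 94957) = -289955*329771 = -95618750305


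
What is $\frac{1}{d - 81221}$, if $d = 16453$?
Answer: $- \frac{1}{64768} \approx -1.544 \cdot 10^{-5}$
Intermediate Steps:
$\frac{1}{d - 81221} = \frac{1}{16453 - 81221} = \frac{1}{-64768} = - \frac{1}{64768}$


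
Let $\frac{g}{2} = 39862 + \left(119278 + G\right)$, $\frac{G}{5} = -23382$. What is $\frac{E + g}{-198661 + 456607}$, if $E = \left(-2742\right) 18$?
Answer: $\frac{17552}{128973} \approx 0.13609$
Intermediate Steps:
$E = -49356$
$G = -116910$ ($G = 5 \left(-23382\right) = -116910$)
$g = 84460$ ($g = 2 \left(39862 + \left(119278 - 116910\right)\right) = 2 \left(39862 + 2368\right) = 2 \cdot 42230 = 84460$)
$\frac{E + g}{-198661 + 456607} = \frac{-49356 + 84460}{-198661 + 456607} = \frac{35104}{257946} = 35104 \cdot \frac{1}{257946} = \frac{17552}{128973}$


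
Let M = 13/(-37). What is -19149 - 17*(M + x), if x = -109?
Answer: -639731/37 ≈ -17290.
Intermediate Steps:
M = -13/37 (M = 13*(-1/37) = -13/37 ≈ -0.35135)
-19149 - 17*(M + x) = -19149 - 17*(-13/37 - 109) = -19149 - 17*(-4046/37) = -19149 + 68782/37 = -639731/37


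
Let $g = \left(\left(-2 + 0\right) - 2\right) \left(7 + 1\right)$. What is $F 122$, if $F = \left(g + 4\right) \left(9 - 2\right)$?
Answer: $-23912$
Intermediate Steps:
$g = -32$ ($g = \left(-2 - 2\right) 8 = \left(-4\right) 8 = -32$)
$F = -196$ ($F = \left(-32 + 4\right) \left(9 - 2\right) = \left(-28\right) 7 = -196$)
$F 122 = \left(-196\right) 122 = -23912$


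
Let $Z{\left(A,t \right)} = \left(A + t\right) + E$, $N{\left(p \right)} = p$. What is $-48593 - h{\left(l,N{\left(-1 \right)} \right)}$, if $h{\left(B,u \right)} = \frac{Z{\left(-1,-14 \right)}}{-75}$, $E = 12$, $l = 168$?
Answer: $- \frac{1214826}{25} \approx -48593.0$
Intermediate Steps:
$Z{\left(A,t \right)} = 12 + A + t$ ($Z{\left(A,t \right)} = \left(A + t\right) + 12 = 12 + A + t$)
$h{\left(B,u \right)} = \frac{1}{25}$ ($h{\left(B,u \right)} = \frac{12 - 1 - 14}{-75} = \left(-3\right) \left(- \frac{1}{75}\right) = \frac{1}{25}$)
$-48593 - h{\left(l,N{\left(-1 \right)} \right)} = -48593 - \frac{1}{25} = - \frac{1214826}{25}$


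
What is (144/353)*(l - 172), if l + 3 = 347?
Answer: 24768/353 ≈ 70.164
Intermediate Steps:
l = 344 (l = -3 + 347 = 344)
(144/353)*(l - 172) = (144/353)*(344 - 172) = (144*(1/353))*172 = (144/353)*172 = 24768/353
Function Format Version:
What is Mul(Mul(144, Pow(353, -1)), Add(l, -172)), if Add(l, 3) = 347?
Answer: Rational(24768, 353) ≈ 70.164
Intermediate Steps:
l = 344 (l = Add(-3, 347) = 344)
Mul(Mul(144, Pow(353, -1)), Add(l, -172)) = Mul(Mul(144, Pow(353, -1)), Add(344, -172)) = Mul(Mul(144, Rational(1, 353)), 172) = Mul(Rational(144, 353), 172) = Rational(24768, 353)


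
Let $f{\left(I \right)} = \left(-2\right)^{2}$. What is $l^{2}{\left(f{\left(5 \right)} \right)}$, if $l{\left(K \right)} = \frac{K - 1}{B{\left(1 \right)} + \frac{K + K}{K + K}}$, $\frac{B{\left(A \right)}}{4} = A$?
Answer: $\frac{9}{25} \approx 0.36$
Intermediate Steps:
$f{\left(I \right)} = 4$
$B{\left(A \right)} = 4 A$
$l{\left(K \right)} = - \frac{1}{5} + \frac{K}{5}$ ($l{\left(K \right)} = \frac{K - 1}{4 \cdot 1 + \frac{K + K}{K + K}} = \frac{-1 + K}{4 + \frac{2 K}{2 K}} = \frac{-1 + K}{4 + 2 K \frac{1}{2 K}} = \frac{-1 + K}{4 + 1} = \frac{-1 + K}{5} = \left(-1 + K\right) \frac{1}{5} = - \frac{1}{5} + \frac{K}{5}$)
$l^{2}{\left(f{\left(5 \right)} \right)} = \left(- \frac{1}{5} + \frac{1}{5} \cdot 4\right)^{2} = \left(- \frac{1}{5} + \frac{4}{5}\right)^{2} = \left(\frac{3}{5}\right)^{2} = \frac{9}{25}$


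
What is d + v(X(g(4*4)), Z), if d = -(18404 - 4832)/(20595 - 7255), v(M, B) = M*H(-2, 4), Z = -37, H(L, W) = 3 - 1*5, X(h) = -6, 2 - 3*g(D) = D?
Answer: 1263/115 ≈ 10.983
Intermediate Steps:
g(D) = 2/3 - D/3
H(L, W) = -2 (H(L, W) = 3 - 5 = -2)
v(M, B) = -2*M (v(M, B) = M*(-2) = -2*M)
d = -117/115 (d = -13572/13340 = -1*117/115 = -117/115 ≈ -1.0174)
d + v(X(g(4*4)), Z) = -117/115 - 2*(-6) = -117/115 + 12 = 1263/115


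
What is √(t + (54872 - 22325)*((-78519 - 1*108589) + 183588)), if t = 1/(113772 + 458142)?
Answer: I*√4163634262448495814/190638 ≈ 10704.0*I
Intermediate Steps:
t = 1/571914 ≈ 1.7485e-6
√(t + (54872 - 22325)*((-78519 - 1*108589) + 183588)) = √(1/571914 + (54872 - 22325)*((-78519 - 1*108589) + 183588)) = √(1/571914 + 32547*((-78519 - 108589) + 183588)) = √(1/571914 + 32547*(-187108 + 183588)) = √(1/571914 + 32547*(-3520)) = √(1/571914 - 114565440) = √(-65521579052159/571914) = I*√4163634262448495814/190638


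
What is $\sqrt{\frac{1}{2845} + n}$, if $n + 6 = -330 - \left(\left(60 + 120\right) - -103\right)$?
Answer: $\frac{29 i \sqrt{5957430}}{2845} \approx 24.88 i$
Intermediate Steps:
$n = -619$ ($n = -6 - \left(510 + 103\right) = -6 - 613 = -619$)
$\sqrt{\frac{1}{2845} + n} = \sqrt{\frac{1}{2845} - 619} = \sqrt{- \frac{1761054}{2845}} = \frac{29 i \sqrt{5957430}}{2845}$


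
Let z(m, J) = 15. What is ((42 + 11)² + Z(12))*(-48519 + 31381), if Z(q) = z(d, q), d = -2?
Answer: -48397712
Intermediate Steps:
Z(q) = 15
((42 + 11)² + Z(12))*(-48519 + 31381) = ((42 + 11)² + 15)*(-48519 + 31381) = (53² + 15)*(-17138) = (2809 + 15)*(-17138) = 2824*(-17138) = -48397712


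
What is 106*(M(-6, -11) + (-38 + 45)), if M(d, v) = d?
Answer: 106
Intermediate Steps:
106*(M(-6, -11) + (-38 + 45)) = 106*(-6 + (-38 + 45)) = 106*(-6 + 7) = 106*1 = 106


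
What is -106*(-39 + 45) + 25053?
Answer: 24417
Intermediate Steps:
-106*(-39 + 45) + 25053 = -106*6 + 25053 = -636 + 25053 = 24417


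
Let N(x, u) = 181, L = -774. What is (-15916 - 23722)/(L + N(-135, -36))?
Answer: 39638/593 ≈ 66.843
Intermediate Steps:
(-15916 - 23722)/(L + N(-135, -36)) = (-15916 - 23722)/(-774 + 181) = -39638/(-593) = -39638*(-1/593) = 39638/593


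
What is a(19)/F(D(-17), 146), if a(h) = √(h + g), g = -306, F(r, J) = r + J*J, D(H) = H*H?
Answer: I*√287/21605 ≈ 0.00078413*I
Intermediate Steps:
D(H) = H²
F(r, J) = r + J²
a(h) = √(-306 + h) (a(h) = √(h - 306) = √(-306 + h))
a(19)/F(D(-17), 146) = √(-306 + 19)/((-17)² + 146²) = √(-287)/(289 + 21316) = (I*√287)/21605 = (I*√287)*(1/21605) = I*√287/21605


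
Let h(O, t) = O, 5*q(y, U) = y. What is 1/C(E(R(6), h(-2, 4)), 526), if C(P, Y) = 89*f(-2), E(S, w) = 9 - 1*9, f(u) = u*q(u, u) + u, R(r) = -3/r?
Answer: -5/534 ≈ -0.0093633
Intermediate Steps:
q(y, U) = y/5
f(u) = u + u²/5 (f(u) = u*(u/5) + u = u²/5 + u = u + u²/5)
E(S, w) = 0 (E(S, w) = 9 - 9 = 0)
C(P, Y) = -534/5 (C(P, Y) = 89*((⅕)*(-2)*(5 - 2)) = 89*((⅕)*(-2)*3) = 89*(-6/5) = -534/5)
1/C(E(R(6), h(-2, 4)), 526) = 1/(-534/5) = -5/534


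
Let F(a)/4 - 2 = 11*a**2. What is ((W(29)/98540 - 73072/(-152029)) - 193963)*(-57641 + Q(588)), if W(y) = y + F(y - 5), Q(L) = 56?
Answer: 33465367871499108567/2996187532 ≈ 1.1169e+10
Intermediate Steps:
F(a) = 8 + 44*a**2 (F(a) = 8 + 4*(11*a**2) = 8 + 44*a**2)
W(y) = 8 + y + 44*(-5 + y)**2 (W(y) = y + (8 + 44*(y - 5)**2) = y + (8 + 44*(-5 + y)**2) = 8 + y + 44*(-5 + y)**2)
((W(29)/98540 - 73072/(-152029)) - 193963)*(-57641 + Q(588)) = (((8 + 29 + 44*(-5 + 29)**2)/98540 - 73072/(-152029)) - 193963)*(-57641 + 56) = (((8 + 29 + 44*24**2)*(1/98540) - 73072*(-1/152029)) - 193963)*(-57585) = (((8 + 29 + 44*576)*(1/98540) + 73072/152029) - 193963)*(-57585) = (((8 + 29 + 25344)*(1/98540) + 73072/152029) - 193963)*(-57585) = ((25381*(1/98540) + 73072/152029) - 193963)*(-57585) = ((25381/98540 + 73072/152029) - 193963)*(-57585) = (11059162929/14980937660 - 193963)*(-57585) = -2905736552183651/14980937660*(-57585) = 33465367871499108567/2996187532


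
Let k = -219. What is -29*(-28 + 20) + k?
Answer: 13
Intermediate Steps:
-29*(-28 + 20) + k = -29*(-28 + 20) - 219 = -29*(-8) - 219 = 232 - 219 = 13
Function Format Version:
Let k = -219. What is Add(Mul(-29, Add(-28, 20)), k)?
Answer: 13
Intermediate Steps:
Add(Mul(-29, Add(-28, 20)), k) = Add(Mul(-29, Add(-28, 20)), -219) = Add(Mul(-29, -8), -219) = Add(232, -219) = 13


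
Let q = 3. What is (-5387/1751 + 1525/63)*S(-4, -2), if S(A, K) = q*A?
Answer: -9323576/36771 ≈ -253.56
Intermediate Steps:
S(A, K) = 3*A
(-5387/1751 + 1525/63)*S(-4, -2) = (-5387/1751 + 1525/63)*(3*(-4)) = (-5387*1/1751 + 1525*(1/63))*(-12) = (-5387/1751 + 1525/63)*(-12) = (2330894/110313)*(-12) = -9323576/36771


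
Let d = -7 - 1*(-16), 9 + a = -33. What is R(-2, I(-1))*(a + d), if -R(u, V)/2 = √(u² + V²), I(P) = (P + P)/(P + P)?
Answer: 66*√5 ≈ 147.58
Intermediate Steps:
a = -42 (a = -9 - 33 = -42)
I(P) = 1 (I(P) = (2*P)/((2*P)) = (2*P)*(1/(2*P)) = 1)
d = 9 (d = -7 + 16 = 9)
R(u, V) = -2*√(V² + u²) (R(u, V) = -2*√(u² + V²) = -2*√(V² + u²))
R(-2, I(-1))*(a + d) = (-2*√(1² + (-2)²))*(-42 + 9) = -2*√(1 + 4)*(-33) = -2*√5*(-33) = 66*√5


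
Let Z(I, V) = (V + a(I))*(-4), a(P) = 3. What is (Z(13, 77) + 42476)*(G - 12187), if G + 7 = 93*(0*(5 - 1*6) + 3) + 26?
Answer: -501192684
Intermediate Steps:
Z(I, V) = -12 - 4*V (Z(I, V) = (V + 3)*(-4) = (3 + V)*(-4) = -12 - 4*V)
G = 298 (G = -7 + (93*(0*(5 - 1*6) + 3) + 26) = -7 + (93*(0*(5 - 6) + 3) + 26) = -7 + (93*(0*(-1) + 3) + 26) = -7 + (93*(0 + 3) + 26) = -7 + (93*3 + 26) = -7 + (279 + 26) = -7 + 305 = 298)
(Z(13, 77) + 42476)*(G - 12187) = ((-12 - 4*77) + 42476)*(298 - 12187) = ((-12 - 308) + 42476)*(-11889) = (-320 + 42476)*(-11889) = 42156*(-11889) = -501192684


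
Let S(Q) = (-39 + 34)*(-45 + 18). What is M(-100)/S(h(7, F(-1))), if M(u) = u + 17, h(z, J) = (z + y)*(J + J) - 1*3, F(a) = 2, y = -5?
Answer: -83/135 ≈ -0.61481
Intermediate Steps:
h(z, J) = -3 + 2*J*(-5 + z) (h(z, J) = (z - 5)*(J + J) - 1*3 = (-5 + z)*(2*J) - 3 = 2*J*(-5 + z) - 3 = -3 + 2*J*(-5 + z))
S(Q) = 135 (S(Q) = -5*(-27) = 135)
M(u) = 17 + u
M(-100)/S(h(7, F(-1))) = (17 - 100)/135 = -83*1/135 = -83/135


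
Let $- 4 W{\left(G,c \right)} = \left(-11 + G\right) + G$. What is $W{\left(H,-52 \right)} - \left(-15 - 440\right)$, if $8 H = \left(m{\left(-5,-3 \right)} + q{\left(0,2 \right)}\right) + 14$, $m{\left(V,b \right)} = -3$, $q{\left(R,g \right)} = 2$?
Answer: $\frac{7311}{16} \approx 456.94$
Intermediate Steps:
$H = \frac{13}{8}$ ($H = \frac{\left(-3 + 2\right) + 14}{8} = \frac{-1 + 14}{8} = \frac{1}{8} \cdot 13 = \frac{13}{8} \approx 1.625$)
$W{\left(G,c \right)} = \frac{11}{4} - \frac{G}{2}$ ($W{\left(G,c \right)} = - \frac{\left(-11 + G\right) + G}{4} = - \frac{-11 + 2 G}{4} = \frac{11}{4} - \frac{G}{2}$)
$W{\left(H,-52 \right)} - \left(-15 - 440\right) = \left(\frac{11}{4} - \frac{13}{16}\right) - \left(-15 - 440\right) = \frac{31}{16} - -455 = \frac{31}{16} + 455 = \frac{7311}{16}$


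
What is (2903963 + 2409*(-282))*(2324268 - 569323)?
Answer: 3904094520625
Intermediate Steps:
(2903963 + 2409*(-282))*(2324268 - 569323) = (2903963 - 679338)*1754945 = 2224625*1754945 = 3904094520625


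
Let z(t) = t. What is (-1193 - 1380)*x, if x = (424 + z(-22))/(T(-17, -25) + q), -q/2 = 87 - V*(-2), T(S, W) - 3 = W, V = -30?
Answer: 517173/38 ≈ 13610.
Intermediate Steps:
T(S, W) = 3 + W
q = -54 (q = -2*(87 - (-30)*(-2)) = -2*(87 - 1*60) = -2*(87 - 60) = -2*27 = -54)
x = -201/38 (x = (424 - 22)/((3 - 25) - 54) = 402/(-22 - 54) = 402/(-76) = 402*(-1/76) = -201/38 ≈ -5.2895)
(-1193 - 1380)*x = (-1193 - 1380)*(-201/38) = -2573*(-201/38) = 517173/38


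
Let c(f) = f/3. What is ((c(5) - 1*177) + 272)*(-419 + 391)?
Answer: -8120/3 ≈ -2706.7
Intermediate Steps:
c(f) = f/3 (c(f) = f*(⅓) = f/3)
((c(5) - 1*177) + 272)*(-419 + 391) = (((⅓)*5 - 1*177) + 272)*(-419 + 391) = ((5/3 - 177) + 272)*(-28) = (-526/3 + 272)*(-28) = (290/3)*(-28) = -8120/3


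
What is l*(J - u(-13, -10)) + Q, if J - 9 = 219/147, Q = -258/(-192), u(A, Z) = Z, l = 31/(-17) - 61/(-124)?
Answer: -3062205/118048 ≈ -25.940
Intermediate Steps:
l = -2807/2108 (l = 31*(-1/17) - 61*(-1/124) = -31/17 + 61/124 = -2807/2108 ≈ -1.3316)
Q = 43/32 (Q = -258*(-1/192) = 43/32 ≈ 1.3438)
J = 514/49 (J = 9 + 219/147 = 9 + 219*(1/147) = 9 + 73/49 = 514/49 ≈ 10.490)
l*(J - u(-13, -10)) + Q = -2807*(514/49 - 1*(-10))/2108 + 43/32 = -2807*(514/49 + 10)/2108 + 43/32 = -2807/2108*1004/49 + 43/32 = -100651/3689 + 43/32 = -3062205/118048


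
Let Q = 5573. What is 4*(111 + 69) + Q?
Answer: 6293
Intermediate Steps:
4*(111 + 69) + Q = 4*(111 + 69) + 5573 = 4*180 + 5573 = 720 + 5573 = 6293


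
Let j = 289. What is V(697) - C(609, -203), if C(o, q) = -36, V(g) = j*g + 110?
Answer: 201579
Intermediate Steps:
V(g) = 110 + 289*g (V(g) = 289*g + 110 = 110 + 289*g)
V(697) - C(609, -203) = (110 + 289*697) - 1*(-36) = (110 + 201433) + 36 = 201543 + 36 = 201579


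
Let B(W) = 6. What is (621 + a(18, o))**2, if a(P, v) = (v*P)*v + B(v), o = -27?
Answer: 189035001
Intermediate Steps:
a(P, v) = 6 + P*v**2 (a(P, v) = (v*P)*v + 6 = (P*v)*v + 6 = P*v**2 + 6 = 6 + P*v**2)
(621 + a(18, o))**2 = (621 + (6 + 18*(-27)**2))**2 = (621 + (6 + 18*729))**2 = (621 + (6 + 13122))**2 = (621 + 13128)**2 = 13749**2 = 189035001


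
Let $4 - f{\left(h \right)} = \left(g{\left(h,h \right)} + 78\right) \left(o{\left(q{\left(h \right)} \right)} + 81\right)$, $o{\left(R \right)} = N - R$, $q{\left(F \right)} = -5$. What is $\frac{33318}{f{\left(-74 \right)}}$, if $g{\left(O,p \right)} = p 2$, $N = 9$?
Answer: $\frac{5553}{1109} \approx 5.0072$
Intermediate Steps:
$g{\left(O,p \right)} = 2 p$
$o{\left(R \right)} = 9 - R$
$f{\left(h \right)} = -7406 - 190 h$ ($f{\left(h \right)} = 4 - \left(2 h + 78\right) \left(\left(9 - -5\right) + 81\right) = 4 - \left(78 + 2 h\right) \left(\left(9 + 5\right) + 81\right) = 4 - \left(78 + 2 h\right) \left(14 + 81\right) = 4 - \left(78 + 2 h\right) 95 = 4 - \left(7410 + 190 h\right) = -7406 - 190 h$)
$\frac{33318}{f{\left(-74 \right)}} = \frac{33318}{-7406 - -14060} = \frac{33318}{-7406 + 14060} = \frac{33318}{6654} = 33318 \cdot \frac{1}{6654} = \frac{5553}{1109}$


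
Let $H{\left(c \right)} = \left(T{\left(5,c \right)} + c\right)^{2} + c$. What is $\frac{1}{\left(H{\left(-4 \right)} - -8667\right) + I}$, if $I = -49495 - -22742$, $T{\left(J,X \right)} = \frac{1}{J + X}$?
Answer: $- \frac{1}{18081} \approx -5.5307 \cdot 10^{-5}$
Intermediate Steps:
$I = -26753$ ($I = -49495 + 22742 = -26753$)
$H{\left(c \right)} = c + \left(c + \frac{1}{5 + c}\right)^{2}$ ($H{\left(c \right)} = \left(\frac{1}{5 + c} + c\right)^{2} + c = \left(c + \frac{1}{5 + c}\right)^{2} + c = c + \left(c + \frac{1}{5 + c}\right)^{2}$)
$\frac{1}{\left(H{\left(-4 \right)} - -8667\right) + I} = \frac{1}{\left(\left(-4 + \left(-4 + \frac{1}{5 - 4}\right)^{2}\right) - -8667\right) - 26753} = \frac{1}{\left(\left(-4 + \left(-4 + 1^{-1}\right)^{2}\right) + 8667\right) - 26753} = \frac{1}{\left(\left(-4 + \left(-4 + 1\right)^{2}\right) + 8667\right) - 26753} = \frac{1}{\left(\left(-4 + \left(-3\right)^{2}\right) + 8667\right) - 26753} = \frac{1}{\left(\left(-4 + 9\right) + 8667\right) - 26753} = \frac{1}{\left(5 + 8667\right) - 26753} = \frac{1}{8672 - 26753} = \frac{1}{-18081} = - \frac{1}{18081}$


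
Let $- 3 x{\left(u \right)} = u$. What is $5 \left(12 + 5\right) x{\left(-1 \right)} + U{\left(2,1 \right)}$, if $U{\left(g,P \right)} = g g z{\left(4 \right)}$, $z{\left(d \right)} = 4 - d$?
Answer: $\frac{85}{3} \approx 28.333$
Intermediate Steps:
$x{\left(u \right)} = - \frac{u}{3}$
$U{\left(g,P \right)} = 0$ ($U{\left(g,P \right)} = g g \left(4 - 4\right) = g^{2} \left(4 - 4\right) = g^{2} \cdot 0 = 0$)
$5 \left(12 + 5\right) x{\left(-1 \right)} + U{\left(2,1 \right)} = 5 \left(12 + 5\right) \left(\left(- \frac{1}{3}\right) \left(-1\right)\right) + 0 = 5 \cdot 17 \cdot \frac{1}{3} + 0 = 85 \cdot \frac{1}{3} + 0 = \frac{85}{3} + 0 = \frac{85}{3}$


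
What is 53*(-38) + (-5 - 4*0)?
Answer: -2019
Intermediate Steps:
53*(-38) + (-5 - 4*0) = -2014 + (-5 + 0) = -2014 - 5 = -2019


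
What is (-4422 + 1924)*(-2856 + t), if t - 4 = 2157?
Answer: 1736110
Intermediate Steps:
t = 2161 (t = 4 + 2157 = 2161)
(-4422 + 1924)*(-2856 + t) = (-4422 + 1924)*(-2856 + 2161) = -2498*(-695) = 1736110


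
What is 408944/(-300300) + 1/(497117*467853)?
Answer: -2641979074673329/1940085479006675 ≈ -1.3618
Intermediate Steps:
408944/(-300300) + 1/(497117*467853) = 408944*(-1/300300) + (1/497117)*(1/467853) = -102236/75075 + 1/232577679801 = -2641979074673329/1940085479006675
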